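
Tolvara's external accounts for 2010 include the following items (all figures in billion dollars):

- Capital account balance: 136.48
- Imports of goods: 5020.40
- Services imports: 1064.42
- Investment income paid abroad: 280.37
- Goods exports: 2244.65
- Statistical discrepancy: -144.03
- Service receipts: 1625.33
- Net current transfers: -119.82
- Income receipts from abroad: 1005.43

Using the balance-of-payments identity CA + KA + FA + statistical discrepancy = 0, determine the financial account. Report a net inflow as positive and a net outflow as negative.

Goods balance = 2244.65 - 5020.40 = -2775.75
Services balance = 1625.33 - 1064.42 = 560.91
Trade balance (goods + services) = -2775.75 + 560.91 = -2214.84
Net primary income = 1005.43 - 280.37 = 725.06
Net secondary income = -119.82
Current account = -2214.84 + 725.06 + (-119.82) = -1609.60
Financial account = -(-1609.60 + 136.48 + (-144.03)) = 1617.15

1617.15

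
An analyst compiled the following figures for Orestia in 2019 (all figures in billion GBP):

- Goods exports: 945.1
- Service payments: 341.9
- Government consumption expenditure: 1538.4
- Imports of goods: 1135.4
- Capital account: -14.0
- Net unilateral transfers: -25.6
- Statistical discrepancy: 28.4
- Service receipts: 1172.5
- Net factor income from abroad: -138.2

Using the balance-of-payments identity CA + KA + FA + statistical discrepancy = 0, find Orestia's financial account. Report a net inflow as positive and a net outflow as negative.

Goods balance = 945.1 - 1135.4 = -190.3
Services balance = 1172.5 - 341.9 = 830.6
Trade balance (goods + services) = -190.3 + 830.6 = 640.3
Net primary income = -138.2
Net secondary income = -25.6
Current account = 640.3 + (-138.2) + (-25.6) = 476.5
Financial account = -(476.5 + (-14.0) + 28.4) = -490.9

-490.9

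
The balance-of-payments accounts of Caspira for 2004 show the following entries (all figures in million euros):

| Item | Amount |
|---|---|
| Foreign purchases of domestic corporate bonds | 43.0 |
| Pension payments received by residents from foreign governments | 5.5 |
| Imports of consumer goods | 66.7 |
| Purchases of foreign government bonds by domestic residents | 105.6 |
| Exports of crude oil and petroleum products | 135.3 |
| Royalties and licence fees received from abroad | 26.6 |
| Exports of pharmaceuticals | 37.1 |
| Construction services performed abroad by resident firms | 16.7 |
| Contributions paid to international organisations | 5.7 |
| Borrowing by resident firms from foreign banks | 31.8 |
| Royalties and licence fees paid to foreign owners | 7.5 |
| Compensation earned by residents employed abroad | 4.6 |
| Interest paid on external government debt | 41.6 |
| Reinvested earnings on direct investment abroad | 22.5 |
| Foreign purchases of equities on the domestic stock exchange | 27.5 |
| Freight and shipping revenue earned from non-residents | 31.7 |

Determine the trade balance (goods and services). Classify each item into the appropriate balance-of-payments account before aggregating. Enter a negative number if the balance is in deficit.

Goods: -66.7 + 135.3 + 37.1 = 105.7
Services: 16.7 + 31.7 - 7.5 + 26.6 = 67.5
Trade balance = 105.7 + 67.5 = 173.2
(Excluded from the trade balance — financial account: foreign purchases of domestic corporate bonds 43.0, purchases of foreign government bonds by domestic residents 105.6, borrowing by resident firms from foreign banks 31.8, foreign purchases of equities on the domestic stock exchange 27.5; secondary income: pension payments received by residents from foreign governments 5.5, contributions paid to international organisations 5.7; primary income: compensation earned by residents employed abroad 4.6, interest paid on external government debt 41.6, reinvested earnings on direct investment abroad 22.5.)

173.2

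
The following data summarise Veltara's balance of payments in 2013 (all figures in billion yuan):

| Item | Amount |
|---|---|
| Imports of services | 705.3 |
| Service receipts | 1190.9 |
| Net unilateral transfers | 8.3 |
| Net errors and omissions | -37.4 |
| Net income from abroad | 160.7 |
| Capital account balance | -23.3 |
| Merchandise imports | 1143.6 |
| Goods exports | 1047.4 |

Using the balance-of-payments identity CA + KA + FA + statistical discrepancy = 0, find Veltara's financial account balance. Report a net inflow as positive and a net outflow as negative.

-497.7

Goods balance = 1047.4 - 1143.6 = -96.2
Services balance = 1190.9 - 705.3 = 485.6
Trade balance (goods + services) = -96.2 + 485.6 = 389.4
Net primary income = 160.7
Net secondary income = 8.3
Current account = 389.4 + 160.7 + 8.3 = 558.4
Financial account = -(558.4 + (-23.3) + (-37.4)) = -497.7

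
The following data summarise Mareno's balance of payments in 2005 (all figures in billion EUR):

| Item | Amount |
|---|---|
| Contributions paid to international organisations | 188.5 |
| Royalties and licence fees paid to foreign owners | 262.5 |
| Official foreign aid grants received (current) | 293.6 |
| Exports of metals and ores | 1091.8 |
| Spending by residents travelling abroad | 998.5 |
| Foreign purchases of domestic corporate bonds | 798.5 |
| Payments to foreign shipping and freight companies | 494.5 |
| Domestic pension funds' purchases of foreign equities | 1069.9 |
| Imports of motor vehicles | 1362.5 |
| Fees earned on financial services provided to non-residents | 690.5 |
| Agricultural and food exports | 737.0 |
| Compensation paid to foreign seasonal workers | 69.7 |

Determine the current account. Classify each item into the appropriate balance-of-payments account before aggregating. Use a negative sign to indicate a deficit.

-563.3

Goods: 737.0 - 1362.5 + 1091.8 = 466.3
Services: -998.5 + 690.5 - 494.5 - 262.5 = -1065.0
Primary income: -69.7
Secondary income: 293.6 - 188.5 = 105.1
Current account = 466.3 + (-1065.0) + (-69.7) + 105.1 = -563.3
(Excluded from the current account — financial account: foreign purchases of domestic corporate bonds 798.5, domestic pension funds' purchases of foreign equities 1069.9.)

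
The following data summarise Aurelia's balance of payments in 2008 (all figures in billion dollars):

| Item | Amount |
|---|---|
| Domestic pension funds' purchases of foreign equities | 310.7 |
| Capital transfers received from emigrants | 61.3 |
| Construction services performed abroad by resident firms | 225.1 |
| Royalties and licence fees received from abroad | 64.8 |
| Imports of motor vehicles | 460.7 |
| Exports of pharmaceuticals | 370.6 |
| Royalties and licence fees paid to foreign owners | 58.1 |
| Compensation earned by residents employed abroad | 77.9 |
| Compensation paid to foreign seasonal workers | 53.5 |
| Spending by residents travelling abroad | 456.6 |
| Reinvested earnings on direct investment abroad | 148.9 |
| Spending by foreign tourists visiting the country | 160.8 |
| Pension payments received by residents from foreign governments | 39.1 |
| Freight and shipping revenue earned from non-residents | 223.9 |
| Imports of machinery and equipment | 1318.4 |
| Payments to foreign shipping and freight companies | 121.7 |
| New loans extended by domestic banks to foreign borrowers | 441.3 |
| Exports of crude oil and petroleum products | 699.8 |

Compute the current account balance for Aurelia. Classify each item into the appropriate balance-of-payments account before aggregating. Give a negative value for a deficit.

-458.1

Goods: 370.6 + 699.8 - 460.7 - 1318.4 = -708.7
Services: 64.8 - 58.1 - 121.7 + 225.1 + 223.9 - 456.6 + 160.8 = 38.2
Primary income: 148.9 + 77.9 - 53.5 = 173.3
Secondary income: 39.1
Current account = (-708.7) + 38.2 + 173.3 + 39.1 = -458.1
(Excluded from the current account — financial account: domestic pension funds' purchases of foreign equities 310.7, new loans extended by domestic banks to foreign borrowers 441.3; capital account: capital transfers received from emigrants 61.3.)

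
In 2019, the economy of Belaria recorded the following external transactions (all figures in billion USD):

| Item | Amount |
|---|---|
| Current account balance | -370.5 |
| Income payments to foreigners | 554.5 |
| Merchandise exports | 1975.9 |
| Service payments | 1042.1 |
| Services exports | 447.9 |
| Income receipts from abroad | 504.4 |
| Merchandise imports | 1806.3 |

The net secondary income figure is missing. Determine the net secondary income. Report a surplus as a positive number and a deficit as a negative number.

Current account = goods balance + services balance + net primary income + net secondary income
Sum of the known components = -474.7
Net secondary income = CA - (known components) = -370.5 - (-474.7) = 104.2

104.2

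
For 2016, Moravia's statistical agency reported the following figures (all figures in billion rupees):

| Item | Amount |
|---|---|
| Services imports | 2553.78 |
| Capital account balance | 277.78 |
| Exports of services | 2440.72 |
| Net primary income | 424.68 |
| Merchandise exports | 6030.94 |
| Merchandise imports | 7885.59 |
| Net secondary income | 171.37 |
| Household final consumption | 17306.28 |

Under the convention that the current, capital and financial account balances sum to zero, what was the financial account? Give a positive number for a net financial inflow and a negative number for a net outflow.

Goods balance = 6030.94 - 7885.59 = -1854.65
Services balance = 2440.72 - 2553.78 = -113.06
Trade balance (goods + services) = -1854.65 + (-113.06) = -1967.71
Net primary income = 424.68
Net secondary income = 171.37
Current account = -1967.71 + 424.68 + 171.37 = -1371.66
Financial account = -(-1371.66 + 277.78) = 1093.88

1093.88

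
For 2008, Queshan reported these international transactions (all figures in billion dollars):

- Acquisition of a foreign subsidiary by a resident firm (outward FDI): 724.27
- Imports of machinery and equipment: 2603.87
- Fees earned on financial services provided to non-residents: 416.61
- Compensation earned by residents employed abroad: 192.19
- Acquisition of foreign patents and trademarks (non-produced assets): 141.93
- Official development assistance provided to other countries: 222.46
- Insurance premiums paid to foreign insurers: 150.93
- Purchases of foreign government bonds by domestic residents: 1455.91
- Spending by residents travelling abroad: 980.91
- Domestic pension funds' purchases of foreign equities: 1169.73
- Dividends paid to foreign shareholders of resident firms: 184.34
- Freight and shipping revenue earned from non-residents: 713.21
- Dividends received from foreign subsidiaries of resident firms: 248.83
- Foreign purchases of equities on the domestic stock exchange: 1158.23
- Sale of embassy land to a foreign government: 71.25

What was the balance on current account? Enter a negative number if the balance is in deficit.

Goods: -2603.87
Services: 713.21 - 980.91 + 416.61 - 150.93 = -2.02
Primary income: -184.34 + 248.83 + 192.19 = 256.68
Secondary income: -222.46
Current account = (-2603.87) + (-2.02) + 256.68 + (-222.46) = -2571.67
(Excluded from the current account — financial account: acquisition of a foreign subsidiary by a resident firm (outward FDI) 724.27, purchases of foreign government bonds by domestic residents 1455.91, domestic pension funds' purchases of foreign equities 1169.73, foreign purchases of equities on the domestic stock exchange 1158.23; capital account: acquisition of foreign patents and trademarks (non-produced assets) 141.93, sale of embassy land to a foreign government 71.25.)

-2571.67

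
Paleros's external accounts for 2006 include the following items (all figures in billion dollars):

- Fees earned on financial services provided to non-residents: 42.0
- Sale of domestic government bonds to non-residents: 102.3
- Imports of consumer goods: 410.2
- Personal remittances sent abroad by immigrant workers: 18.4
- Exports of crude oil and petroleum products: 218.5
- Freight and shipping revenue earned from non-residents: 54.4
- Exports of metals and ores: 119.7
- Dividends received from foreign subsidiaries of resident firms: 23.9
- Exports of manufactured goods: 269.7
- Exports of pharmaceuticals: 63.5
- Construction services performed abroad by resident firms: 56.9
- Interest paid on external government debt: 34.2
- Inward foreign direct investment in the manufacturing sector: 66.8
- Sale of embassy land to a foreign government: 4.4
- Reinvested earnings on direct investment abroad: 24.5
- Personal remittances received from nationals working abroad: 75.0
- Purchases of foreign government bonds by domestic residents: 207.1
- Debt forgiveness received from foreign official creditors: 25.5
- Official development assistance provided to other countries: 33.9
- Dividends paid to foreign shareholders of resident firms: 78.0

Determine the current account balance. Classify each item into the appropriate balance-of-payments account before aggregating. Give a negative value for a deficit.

373.4

Goods: 218.5 + 119.7 + 63.5 - 410.2 + 269.7 = 261.2
Services: 42.0 + 54.4 + 56.9 = 153.3
Primary income: 24.5 - 78.0 + 23.9 - 34.2 = -63.8
Secondary income: -33.9 - 18.4 + 75.0 = 22.7
Current account = 261.2 + 153.3 + (-63.8) + 22.7 = 373.4
(Excluded from the current account — financial account: sale of domestic government bonds to non-residents 102.3, inward foreign direct investment in the manufacturing sector 66.8, purchases of foreign government bonds by domestic residents 207.1; capital account: sale of embassy land to a foreign government 4.4, debt forgiveness received from foreign official creditors 25.5.)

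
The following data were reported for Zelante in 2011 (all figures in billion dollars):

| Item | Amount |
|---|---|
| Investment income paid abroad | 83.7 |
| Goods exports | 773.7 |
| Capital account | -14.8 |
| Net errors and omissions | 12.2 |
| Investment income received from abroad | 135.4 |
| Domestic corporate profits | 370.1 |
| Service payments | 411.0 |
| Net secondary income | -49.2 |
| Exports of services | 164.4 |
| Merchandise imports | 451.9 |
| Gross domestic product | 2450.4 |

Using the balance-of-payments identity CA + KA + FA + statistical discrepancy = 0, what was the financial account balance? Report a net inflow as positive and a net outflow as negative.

Goods balance = 773.7 - 451.9 = 321.8
Services balance = 164.4 - 411.0 = -246.6
Trade balance (goods + services) = 321.8 + (-246.6) = 75.2
Net primary income = 135.4 - 83.7 = 51.7
Net secondary income = -49.2
Current account = 75.2 + 51.7 + (-49.2) = 77.7
Financial account = -(77.7 + (-14.8) + 12.2) = -75.1

-75.1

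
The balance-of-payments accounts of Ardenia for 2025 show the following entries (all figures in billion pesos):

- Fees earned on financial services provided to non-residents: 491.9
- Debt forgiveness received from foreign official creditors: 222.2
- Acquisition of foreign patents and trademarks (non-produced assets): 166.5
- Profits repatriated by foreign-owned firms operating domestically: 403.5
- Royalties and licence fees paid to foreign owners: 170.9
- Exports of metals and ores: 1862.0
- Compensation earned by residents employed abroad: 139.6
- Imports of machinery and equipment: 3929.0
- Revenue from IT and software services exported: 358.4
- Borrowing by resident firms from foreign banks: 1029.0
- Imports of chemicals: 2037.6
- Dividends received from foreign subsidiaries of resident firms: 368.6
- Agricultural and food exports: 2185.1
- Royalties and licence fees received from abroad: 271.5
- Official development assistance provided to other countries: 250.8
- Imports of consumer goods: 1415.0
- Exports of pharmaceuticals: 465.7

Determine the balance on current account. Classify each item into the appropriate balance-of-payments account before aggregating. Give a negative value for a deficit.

Goods: 465.7 - 1415.0 + 2185.1 - 3929.0 - 2037.6 + 1862.0 = -2868.8
Services: 271.5 - 170.9 + 358.4 + 491.9 = 950.9
Primary income: -403.5 + 368.6 + 139.6 = 104.7
Secondary income: -250.8
Current account = (-2868.8) + 950.9 + 104.7 + (-250.8) = -2064.0
(Excluded from the current account — capital account: debt forgiveness received from foreign official creditors 222.2, acquisition of foreign patents and trademarks (non-produced assets) 166.5; financial account: borrowing by resident firms from foreign banks 1029.0.)

-2064.0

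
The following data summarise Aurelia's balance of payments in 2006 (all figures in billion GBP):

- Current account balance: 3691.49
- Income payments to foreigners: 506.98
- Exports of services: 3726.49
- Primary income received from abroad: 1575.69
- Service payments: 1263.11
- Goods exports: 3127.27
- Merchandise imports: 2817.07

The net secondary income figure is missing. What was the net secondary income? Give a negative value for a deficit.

-150.80

Current account = goods balance + services balance + net primary income + net secondary income
Sum of the known components = 3842.29
Net secondary income = CA - (known components) = 3691.49 - 3842.29 = -150.80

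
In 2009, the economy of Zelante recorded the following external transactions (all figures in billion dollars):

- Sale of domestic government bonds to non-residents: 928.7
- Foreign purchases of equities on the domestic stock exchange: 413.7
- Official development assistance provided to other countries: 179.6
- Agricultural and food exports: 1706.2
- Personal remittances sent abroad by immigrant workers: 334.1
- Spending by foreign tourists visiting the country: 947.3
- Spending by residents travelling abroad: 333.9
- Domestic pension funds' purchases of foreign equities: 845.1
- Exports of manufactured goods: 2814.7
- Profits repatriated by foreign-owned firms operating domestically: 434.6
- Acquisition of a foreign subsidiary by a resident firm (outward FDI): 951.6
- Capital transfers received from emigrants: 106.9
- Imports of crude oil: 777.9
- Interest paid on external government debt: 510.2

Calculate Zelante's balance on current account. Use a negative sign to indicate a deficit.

2897.9

Goods: -777.9 + 1706.2 + 2814.7 = 3743.0
Services: -333.9 + 947.3 = 613.4
Primary income: -434.6 - 510.2 = -944.8
Secondary income: -334.1 - 179.6 = -513.7
Current account = 3743.0 + 613.4 + (-944.8) + (-513.7) = 2897.9
(Excluded from the current account — financial account: sale of domestic government bonds to non-residents 928.7, foreign purchases of equities on the domestic stock exchange 413.7, domestic pension funds' purchases of foreign equities 845.1, acquisition of a foreign subsidiary by a resident firm (outward FDI) 951.6; capital account: capital transfers received from emigrants 106.9.)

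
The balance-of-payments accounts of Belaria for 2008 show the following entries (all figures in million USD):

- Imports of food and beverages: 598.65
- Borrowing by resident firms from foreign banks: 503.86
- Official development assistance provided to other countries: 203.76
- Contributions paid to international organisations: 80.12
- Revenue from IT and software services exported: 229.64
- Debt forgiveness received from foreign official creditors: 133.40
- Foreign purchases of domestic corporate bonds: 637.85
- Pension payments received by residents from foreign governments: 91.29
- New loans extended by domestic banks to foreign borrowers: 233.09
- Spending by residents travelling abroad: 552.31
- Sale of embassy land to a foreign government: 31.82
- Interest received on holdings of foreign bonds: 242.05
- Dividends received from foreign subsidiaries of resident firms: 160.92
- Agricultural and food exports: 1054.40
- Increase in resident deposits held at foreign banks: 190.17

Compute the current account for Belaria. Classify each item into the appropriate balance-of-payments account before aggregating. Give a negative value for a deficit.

Goods: -598.65 + 1054.40 = 455.75
Services: -552.31 + 229.64 = -322.67
Primary income: 242.05 + 160.92 = 402.97
Secondary income: 91.29 - 203.76 - 80.12 = -192.59
Current account = 455.75 + (-322.67) + 402.97 + (-192.59) = 343.46
(Excluded from the current account — financial account: borrowing by resident firms from foreign banks 503.86, foreign purchases of domestic corporate bonds 637.85, new loans extended by domestic banks to foreign borrowers 233.09, increase in resident deposits held at foreign banks 190.17; capital account: debt forgiveness received from foreign official creditors 133.40, sale of embassy land to a foreign government 31.82.)

343.46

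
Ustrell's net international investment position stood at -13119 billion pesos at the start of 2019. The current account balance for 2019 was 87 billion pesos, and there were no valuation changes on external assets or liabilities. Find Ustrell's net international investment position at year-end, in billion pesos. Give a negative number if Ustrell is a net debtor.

-13032

With no valuation effects, change in NIIP = current account = 87
End-of-year NIIP = -13119 + 87 = -13032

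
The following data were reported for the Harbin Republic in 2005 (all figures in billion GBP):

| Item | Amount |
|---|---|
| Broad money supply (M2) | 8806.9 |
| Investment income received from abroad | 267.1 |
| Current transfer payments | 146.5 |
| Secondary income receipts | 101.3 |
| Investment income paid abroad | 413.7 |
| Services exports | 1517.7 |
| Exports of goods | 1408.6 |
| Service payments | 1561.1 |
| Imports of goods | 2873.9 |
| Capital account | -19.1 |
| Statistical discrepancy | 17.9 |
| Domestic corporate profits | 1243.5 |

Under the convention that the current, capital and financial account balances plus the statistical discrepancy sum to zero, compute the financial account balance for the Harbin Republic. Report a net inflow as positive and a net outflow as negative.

Goods balance = 1408.6 - 2873.9 = -1465.3
Services balance = 1517.7 - 1561.1 = -43.4
Trade balance (goods + services) = -1465.3 + (-43.4) = -1508.7
Net primary income = 267.1 - 413.7 = -146.6
Net secondary income = 101.3 - 146.5 = -45.2
Current account = -1508.7 + (-146.6) + (-45.2) = -1700.5
Financial account = -(-1700.5 + (-19.1) + 17.9) = 1701.7

1701.7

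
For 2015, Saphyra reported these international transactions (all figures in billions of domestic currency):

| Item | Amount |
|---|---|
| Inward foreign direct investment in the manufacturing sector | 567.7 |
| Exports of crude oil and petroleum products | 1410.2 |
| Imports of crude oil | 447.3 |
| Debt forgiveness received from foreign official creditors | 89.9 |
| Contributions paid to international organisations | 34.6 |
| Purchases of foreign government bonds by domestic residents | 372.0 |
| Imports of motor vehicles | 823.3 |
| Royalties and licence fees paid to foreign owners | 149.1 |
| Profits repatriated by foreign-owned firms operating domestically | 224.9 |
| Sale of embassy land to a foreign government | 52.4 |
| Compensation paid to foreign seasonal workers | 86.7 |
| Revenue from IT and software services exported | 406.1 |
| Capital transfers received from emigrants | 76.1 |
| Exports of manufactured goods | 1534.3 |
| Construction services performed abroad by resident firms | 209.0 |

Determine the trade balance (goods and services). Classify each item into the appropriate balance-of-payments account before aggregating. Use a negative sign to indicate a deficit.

2139.9

Goods: -447.3 + 1534.3 + 1410.2 - 823.3 = 1673.9
Services: -149.1 + 209.0 + 406.1 = 466.0
Trade balance = 1673.9 + 466.0 = 2139.9
(Excluded from the trade balance — financial account: inward foreign direct investment in the manufacturing sector 567.7, purchases of foreign government bonds by domestic residents 372.0; capital account: debt forgiveness received from foreign official creditors 89.9, sale of embassy land to a foreign government 52.4, capital transfers received from emigrants 76.1; secondary income: contributions paid to international organisations 34.6; primary income: profits repatriated by foreign-owned firms operating domestically 224.9, compensation paid to foreign seasonal workers 86.7.)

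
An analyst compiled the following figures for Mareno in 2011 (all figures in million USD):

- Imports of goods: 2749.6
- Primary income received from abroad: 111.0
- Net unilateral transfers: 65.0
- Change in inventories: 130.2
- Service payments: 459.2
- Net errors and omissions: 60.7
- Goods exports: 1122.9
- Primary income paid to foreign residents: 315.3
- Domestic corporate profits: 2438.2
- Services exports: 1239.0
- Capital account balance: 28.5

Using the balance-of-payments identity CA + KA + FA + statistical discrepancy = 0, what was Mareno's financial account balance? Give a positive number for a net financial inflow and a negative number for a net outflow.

897.0

Goods balance = 1122.9 - 2749.6 = -1626.7
Services balance = 1239.0 - 459.2 = 779.8
Trade balance (goods + services) = -1626.7 + 779.8 = -846.9
Net primary income = 111.0 - 315.3 = -204.3
Net secondary income = 65.0
Current account = -846.9 + (-204.3) + 65.0 = -986.2
Financial account = -(-986.2 + 28.5 + 60.7) = 897.0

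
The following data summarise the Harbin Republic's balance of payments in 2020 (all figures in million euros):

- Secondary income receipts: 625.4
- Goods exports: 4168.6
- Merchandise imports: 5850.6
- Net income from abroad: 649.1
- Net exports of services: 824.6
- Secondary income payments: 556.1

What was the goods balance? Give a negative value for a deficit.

-1682.0

Goods balance = 4168.6 - 5850.6 = -1682.0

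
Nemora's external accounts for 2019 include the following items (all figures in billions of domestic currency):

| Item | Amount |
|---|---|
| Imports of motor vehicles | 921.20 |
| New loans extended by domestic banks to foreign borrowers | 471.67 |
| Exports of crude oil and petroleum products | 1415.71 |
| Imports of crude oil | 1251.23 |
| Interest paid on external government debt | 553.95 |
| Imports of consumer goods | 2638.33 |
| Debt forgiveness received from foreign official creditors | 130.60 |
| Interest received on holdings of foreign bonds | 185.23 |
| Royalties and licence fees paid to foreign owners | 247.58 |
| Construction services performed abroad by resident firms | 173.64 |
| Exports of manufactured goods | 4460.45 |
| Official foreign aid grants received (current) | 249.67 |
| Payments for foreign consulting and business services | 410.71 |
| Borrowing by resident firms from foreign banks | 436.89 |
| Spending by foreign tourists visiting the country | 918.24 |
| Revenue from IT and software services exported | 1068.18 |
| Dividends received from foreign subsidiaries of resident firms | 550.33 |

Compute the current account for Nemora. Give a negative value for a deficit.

2998.45

Goods: 1415.71 - 921.20 + 4460.45 - 1251.23 - 2638.33 = 1065.40
Services: 1068.18 - 410.71 + 918.24 - 247.58 + 173.64 = 1501.77
Primary income: -553.95 + 185.23 + 550.33 = 181.61
Secondary income: 249.67
Current account = 1065.40 + 1501.77 + 181.61 + 249.67 = 2998.45
(Excluded from the current account — financial account: new loans extended by domestic banks to foreign borrowers 471.67, borrowing by resident firms from foreign banks 436.89; capital account: debt forgiveness received from foreign official creditors 130.60.)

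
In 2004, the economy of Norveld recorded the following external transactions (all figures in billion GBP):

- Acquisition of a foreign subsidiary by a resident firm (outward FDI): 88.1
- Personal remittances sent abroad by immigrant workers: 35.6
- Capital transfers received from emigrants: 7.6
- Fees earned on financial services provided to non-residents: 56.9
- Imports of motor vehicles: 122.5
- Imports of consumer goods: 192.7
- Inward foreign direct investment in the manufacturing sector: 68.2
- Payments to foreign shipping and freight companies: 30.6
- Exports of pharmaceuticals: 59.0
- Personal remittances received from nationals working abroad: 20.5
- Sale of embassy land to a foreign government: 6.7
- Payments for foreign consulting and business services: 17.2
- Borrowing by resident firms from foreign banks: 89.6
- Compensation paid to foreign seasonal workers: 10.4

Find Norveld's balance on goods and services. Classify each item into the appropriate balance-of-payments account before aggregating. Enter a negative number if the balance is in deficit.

-247.1

Goods: -192.7 - 122.5 + 59.0 = -256.2
Services: -17.2 - 30.6 + 56.9 = 9.1
Trade balance = -256.2 + 9.1 = -247.1
(Excluded from the trade balance — financial account: acquisition of a foreign subsidiary by a resident firm (outward FDI) 88.1, inward foreign direct investment in the manufacturing sector 68.2, borrowing by resident firms from foreign banks 89.6; secondary income: personal remittances sent abroad by immigrant workers 35.6, personal remittances received from nationals working abroad 20.5; capital account: capital transfers received from emigrants 7.6, sale of embassy land to a foreign government 6.7; primary income: compensation paid to foreign seasonal workers 10.4.)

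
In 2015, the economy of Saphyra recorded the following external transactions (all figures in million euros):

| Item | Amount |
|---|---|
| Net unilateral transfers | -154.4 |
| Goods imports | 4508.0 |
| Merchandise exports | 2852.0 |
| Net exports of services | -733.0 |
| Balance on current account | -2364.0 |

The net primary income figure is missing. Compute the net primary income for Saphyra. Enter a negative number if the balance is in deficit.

Current account = goods balance + services balance + net primary income + net secondary income
Sum of the known components = -2543.4
Net primary income = CA - (known components) = -2364.0 - (-2543.4) = 179.4

179.4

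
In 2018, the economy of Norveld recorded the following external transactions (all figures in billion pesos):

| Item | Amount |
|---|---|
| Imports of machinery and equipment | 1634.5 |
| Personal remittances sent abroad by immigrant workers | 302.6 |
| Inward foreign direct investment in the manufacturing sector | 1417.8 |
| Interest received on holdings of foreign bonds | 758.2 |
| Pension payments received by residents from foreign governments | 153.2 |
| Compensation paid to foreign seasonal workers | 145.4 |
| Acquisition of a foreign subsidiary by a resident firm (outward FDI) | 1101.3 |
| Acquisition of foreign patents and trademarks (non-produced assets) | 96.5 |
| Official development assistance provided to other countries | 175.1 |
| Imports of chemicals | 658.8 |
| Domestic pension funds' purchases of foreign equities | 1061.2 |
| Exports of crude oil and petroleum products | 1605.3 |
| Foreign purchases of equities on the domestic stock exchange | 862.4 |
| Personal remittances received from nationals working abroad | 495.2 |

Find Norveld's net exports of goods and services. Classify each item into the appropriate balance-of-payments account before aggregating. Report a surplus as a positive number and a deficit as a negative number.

-688.0

Goods: -1634.5 - 658.8 + 1605.3 = -688.0
Trade balance = -688.0 + 0.0 = -688.0
(Excluded from the trade balance — secondary income: personal remittances sent abroad by immigrant workers 302.6, pension payments received by residents from foreign governments 153.2, official development assistance provided to other countries 175.1, personal remittances received from nationals working abroad 495.2; financial account: inward foreign direct investment in the manufacturing sector 1417.8, acquisition of a foreign subsidiary by a resident firm (outward FDI) 1101.3, domestic pension funds' purchases of foreign equities 1061.2, foreign purchases of equities on the domestic stock exchange 862.4; primary income: interest received on holdings of foreign bonds 758.2, compensation paid to foreign seasonal workers 145.4; capital account: acquisition of foreign patents and trademarks (non-produced assets) 96.5.)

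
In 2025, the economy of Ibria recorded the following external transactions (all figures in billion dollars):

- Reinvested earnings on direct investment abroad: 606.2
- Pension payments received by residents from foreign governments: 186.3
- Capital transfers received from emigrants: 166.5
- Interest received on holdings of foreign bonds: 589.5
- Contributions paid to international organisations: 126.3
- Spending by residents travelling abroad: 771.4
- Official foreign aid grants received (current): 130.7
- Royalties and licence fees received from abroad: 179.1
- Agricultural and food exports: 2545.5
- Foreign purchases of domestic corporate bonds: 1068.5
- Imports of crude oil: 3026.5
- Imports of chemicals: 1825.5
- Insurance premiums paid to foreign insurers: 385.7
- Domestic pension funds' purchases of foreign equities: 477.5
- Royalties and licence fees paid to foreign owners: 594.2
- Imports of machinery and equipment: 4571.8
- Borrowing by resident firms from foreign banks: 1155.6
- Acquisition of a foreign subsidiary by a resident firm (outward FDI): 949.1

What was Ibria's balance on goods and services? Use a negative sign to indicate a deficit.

-8450.5

Goods: -4571.8 - 1825.5 - 3026.5 + 2545.5 = -6878.3
Services: -771.4 - 385.7 + 179.1 - 594.2 = -1572.2
Trade balance = -6878.3 + (-1572.2) = -8450.5
(Excluded from the trade balance — primary income: reinvested earnings on direct investment abroad 606.2, interest received on holdings of foreign bonds 589.5; secondary income: pension payments received by residents from foreign governments 186.3, contributions paid to international organisations 126.3, official foreign aid grants received (current) 130.7; capital account: capital transfers received from emigrants 166.5; financial account: foreign purchases of domestic corporate bonds 1068.5, domestic pension funds' purchases of foreign equities 477.5, borrowing by resident firms from foreign banks 1155.6, acquisition of a foreign subsidiary by a resident firm (outward FDI) 949.1.)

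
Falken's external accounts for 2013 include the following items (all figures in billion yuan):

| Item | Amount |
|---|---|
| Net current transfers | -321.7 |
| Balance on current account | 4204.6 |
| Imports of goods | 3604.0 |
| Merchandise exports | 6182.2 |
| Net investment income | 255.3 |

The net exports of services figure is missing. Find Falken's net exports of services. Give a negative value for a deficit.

1692.8

Current account = goods balance + services balance + net primary income + net secondary income
Sum of the known components = 2511.8
Net exports of services = CA - (known components) = 4204.6 - 2511.8 = 1692.8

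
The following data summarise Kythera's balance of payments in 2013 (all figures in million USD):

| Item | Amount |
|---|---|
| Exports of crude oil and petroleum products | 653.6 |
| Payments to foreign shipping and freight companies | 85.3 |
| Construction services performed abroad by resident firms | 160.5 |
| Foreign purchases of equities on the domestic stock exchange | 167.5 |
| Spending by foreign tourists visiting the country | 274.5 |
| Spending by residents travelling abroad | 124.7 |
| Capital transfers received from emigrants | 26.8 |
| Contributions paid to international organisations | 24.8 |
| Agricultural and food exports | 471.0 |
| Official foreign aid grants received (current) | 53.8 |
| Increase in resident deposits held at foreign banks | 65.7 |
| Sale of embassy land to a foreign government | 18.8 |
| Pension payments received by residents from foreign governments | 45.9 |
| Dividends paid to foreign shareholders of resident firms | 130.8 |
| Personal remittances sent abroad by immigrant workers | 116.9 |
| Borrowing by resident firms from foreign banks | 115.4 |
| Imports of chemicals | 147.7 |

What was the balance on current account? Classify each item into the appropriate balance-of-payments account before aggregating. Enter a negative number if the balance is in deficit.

Goods: 653.6 + 471.0 - 147.7 = 976.9
Services: -124.7 - 85.3 + 274.5 + 160.5 = 225.0
Primary income: -130.8
Secondary income: 53.8 - 24.8 - 116.9 + 45.9 = -42.0
Current account = 976.9 + 225.0 + (-130.8) + (-42.0) = 1029.1
(Excluded from the current account — financial account: foreign purchases of equities on the domestic stock exchange 167.5, increase in resident deposits held at foreign banks 65.7, borrowing by resident firms from foreign banks 115.4; capital account: capital transfers received from emigrants 26.8, sale of embassy land to a foreign government 18.8.)

1029.1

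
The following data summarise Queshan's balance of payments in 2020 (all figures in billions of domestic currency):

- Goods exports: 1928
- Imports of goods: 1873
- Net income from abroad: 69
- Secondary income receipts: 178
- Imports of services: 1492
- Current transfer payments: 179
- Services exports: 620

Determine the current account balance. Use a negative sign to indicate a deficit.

-749

Goods balance = 1928 - 1873 = 55
Services balance = 620 - 1492 = -872
Trade balance (goods + services) = 55 + (-872) = -817
Net primary income = 69
Net secondary income = 178 - 179 = -1
Current account = -817 + 69 + (-1) = -749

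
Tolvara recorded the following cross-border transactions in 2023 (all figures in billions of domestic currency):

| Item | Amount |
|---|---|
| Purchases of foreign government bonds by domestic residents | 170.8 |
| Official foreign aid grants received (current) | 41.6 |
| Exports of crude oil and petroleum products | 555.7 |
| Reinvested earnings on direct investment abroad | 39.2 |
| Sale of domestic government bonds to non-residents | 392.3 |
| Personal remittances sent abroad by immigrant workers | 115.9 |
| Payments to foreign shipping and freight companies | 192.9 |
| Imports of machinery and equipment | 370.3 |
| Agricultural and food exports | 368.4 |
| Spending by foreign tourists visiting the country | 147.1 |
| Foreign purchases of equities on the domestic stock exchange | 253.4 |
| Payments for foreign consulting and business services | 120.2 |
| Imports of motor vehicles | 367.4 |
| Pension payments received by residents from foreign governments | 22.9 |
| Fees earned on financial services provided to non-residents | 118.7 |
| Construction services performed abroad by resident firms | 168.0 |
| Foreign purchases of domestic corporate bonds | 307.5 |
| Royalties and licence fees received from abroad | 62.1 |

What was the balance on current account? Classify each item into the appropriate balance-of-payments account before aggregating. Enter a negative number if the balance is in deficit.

357.0

Goods: -367.4 + 368.4 - 370.3 + 555.7 = 186.4
Services: 62.1 + 147.1 + 118.7 + 168.0 - 120.2 - 192.9 = 182.8
Primary income: 39.2
Secondary income: 22.9 + 41.6 - 115.9 = -51.4
Current account = 186.4 + 182.8 + 39.2 + (-51.4) = 357.0
(Excluded from the current account — financial account: purchases of foreign government bonds by domestic residents 170.8, sale of domestic government bonds to non-residents 392.3, foreign purchases of equities on the domestic stock exchange 253.4, foreign purchases of domestic corporate bonds 307.5.)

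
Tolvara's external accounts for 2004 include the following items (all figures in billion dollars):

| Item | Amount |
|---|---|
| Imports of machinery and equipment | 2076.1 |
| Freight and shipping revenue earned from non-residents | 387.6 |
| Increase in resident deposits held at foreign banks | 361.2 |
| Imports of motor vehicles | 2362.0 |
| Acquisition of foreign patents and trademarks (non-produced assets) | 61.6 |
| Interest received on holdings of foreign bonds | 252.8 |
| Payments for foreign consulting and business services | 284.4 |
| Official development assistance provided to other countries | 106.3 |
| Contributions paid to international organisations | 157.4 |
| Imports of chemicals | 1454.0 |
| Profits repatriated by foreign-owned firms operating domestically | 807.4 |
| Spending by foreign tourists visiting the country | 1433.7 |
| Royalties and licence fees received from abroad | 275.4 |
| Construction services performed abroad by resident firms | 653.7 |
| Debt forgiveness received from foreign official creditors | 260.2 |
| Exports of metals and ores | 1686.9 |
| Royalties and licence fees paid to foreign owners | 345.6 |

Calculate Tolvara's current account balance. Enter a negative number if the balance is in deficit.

-2903.1

Goods: -2076.1 - 2362.0 - 1454.0 + 1686.9 = -4205.2
Services: -284.4 - 345.6 + 653.7 + 387.6 + 275.4 + 1433.7 = 2120.4
Primary income: -807.4 + 252.8 = -554.6
Secondary income: -106.3 - 157.4 = -263.7
Current account = (-4205.2) + 2120.4 + (-554.6) + (-263.7) = -2903.1
(Excluded from the current account — financial account: increase in resident deposits held at foreign banks 361.2; capital account: acquisition of foreign patents and trademarks (non-produced assets) 61.6, debt forgiveness received from foreign official creditors 260.2.)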